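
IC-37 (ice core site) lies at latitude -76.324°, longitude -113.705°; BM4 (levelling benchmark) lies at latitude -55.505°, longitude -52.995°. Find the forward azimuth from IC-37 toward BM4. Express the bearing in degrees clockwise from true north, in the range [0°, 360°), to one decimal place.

Δλ = 60.7100°
y = sin Δλ · cos φ₂ = 0.493931
x = cos φ₁ sin φ₂ − sin φ₁ cos φ₂ cos Δλ = 0.074352
θ = atan2(y, x) = 81.4395° → 81.4395° (mod 360°)

81.4°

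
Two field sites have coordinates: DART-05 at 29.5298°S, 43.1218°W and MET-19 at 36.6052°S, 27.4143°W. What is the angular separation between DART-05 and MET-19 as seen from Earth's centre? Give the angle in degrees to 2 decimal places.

Δφ = -7.0754°,  Δλ = 15.7075°
a = sin²(Δφ/2) + cos φ₁ cos φ₂ sin²(Δλ/2) = 0.016850
c = 2·arcsin(√a) = 0.260346 rad = 14.9167°

14.92°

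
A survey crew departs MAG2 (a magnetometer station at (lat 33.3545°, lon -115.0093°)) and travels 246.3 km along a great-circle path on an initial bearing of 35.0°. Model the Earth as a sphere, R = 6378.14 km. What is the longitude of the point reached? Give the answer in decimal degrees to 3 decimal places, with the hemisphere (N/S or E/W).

113.457°W

δ = d/R = 246.3/6378.14 = 0.038616 rad
φ₂ = arcsin(sin φ₁ cos δ + cos φ₁ sin δ cos θ)
   = arcsin(0.54982·0.99925 + 0.83528·0.03861·0.81915) = 35.15731°
λ₂ = λ₁ + atan2(sin θ sin δ cos φ₁, cos δ − sin φ₁ sin φ₂) = -113.45726°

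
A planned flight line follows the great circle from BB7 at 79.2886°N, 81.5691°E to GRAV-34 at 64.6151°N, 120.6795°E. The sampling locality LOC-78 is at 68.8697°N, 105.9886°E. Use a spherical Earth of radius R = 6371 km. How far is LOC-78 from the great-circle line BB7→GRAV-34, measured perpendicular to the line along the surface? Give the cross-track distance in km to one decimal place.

338.4 km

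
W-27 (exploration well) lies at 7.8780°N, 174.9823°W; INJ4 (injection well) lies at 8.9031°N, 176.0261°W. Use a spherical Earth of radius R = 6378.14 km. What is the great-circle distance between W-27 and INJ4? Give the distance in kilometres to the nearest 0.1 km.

Δφ = 1.0251°,  Δλ = -1.0438°
a = sin²(Δφ/2) + cos φ₁ cos φ₂ sin²(Δλ/2) = 0.000161
c = 2·arcsin(√a) = 0.025395 rad = 1.4550°
d = R·c = 6378.14 × 0.025395 = 162.0 km

162.0 km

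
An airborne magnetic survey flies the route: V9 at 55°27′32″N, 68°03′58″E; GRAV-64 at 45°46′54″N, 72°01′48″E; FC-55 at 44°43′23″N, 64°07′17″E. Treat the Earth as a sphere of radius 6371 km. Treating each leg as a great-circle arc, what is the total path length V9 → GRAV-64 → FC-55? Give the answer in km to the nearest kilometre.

1741 km

V9: φ = +55.45889°, λ = +68.06611°
GRAV-64: φ = +45.78167°, λ = +72.03000°
FC-55: φ = +44.72306°, λ = +64.12139°
V9→GRAV-64: c = 0.174437 rad, d = 1111.34 km
GRAV-64→FC-55: c = 0.098869 rad, d = 629.90 km
Total = 1111.34 + 629.90 = 1741.23 km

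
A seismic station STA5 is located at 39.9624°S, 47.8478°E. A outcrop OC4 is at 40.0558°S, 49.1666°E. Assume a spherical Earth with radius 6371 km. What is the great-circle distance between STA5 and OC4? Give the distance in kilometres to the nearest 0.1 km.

112.8 km

Δφ = -0.0934°,  Δλ = 1.3188°
a = sin²(Δφ/2) + cos φ₁ cos φ₂ sin²(Δλ/2) = 0.000078
c = 2·arcsin(√a) = 0.017705 rad = 1.0144°
d = R·c = 6371 × 0.017705 = 112.8 km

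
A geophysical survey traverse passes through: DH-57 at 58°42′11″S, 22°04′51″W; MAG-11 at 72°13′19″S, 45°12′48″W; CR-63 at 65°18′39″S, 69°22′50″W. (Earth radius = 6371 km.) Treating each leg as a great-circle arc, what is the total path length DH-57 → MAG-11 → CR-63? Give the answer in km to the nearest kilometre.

DH-57: φ = -58.70306°, λ = -22.08083°
MAG-11: φ = -72.22194°, λ = -45.21333°
CR-63: φ = -65.31083°, λ = -69.38056°
DH-57→MAG-11: c = 0.285431 rad, d = 1818.48 km
MAG-11→CR-63: c = 0.192358 rad, d = 1225.51 km
Total = 1818.48 + 1225.51 = 3044.00 km

3044 km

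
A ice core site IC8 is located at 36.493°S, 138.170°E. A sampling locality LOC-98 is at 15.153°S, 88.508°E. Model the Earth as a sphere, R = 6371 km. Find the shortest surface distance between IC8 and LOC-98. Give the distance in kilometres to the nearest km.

Δφ = 21.3400°,  Δλ = -49.6620°
a = sin²(Δφ/2) + cos φ₁ cos φ₂ sin²(Δλ/2) = 0.171127
c = 2·arcsin(√a) = 0.852973 rad = 48.8718°
d = R·c = 6371 × 0.852973 = 5434.3 km

5434 km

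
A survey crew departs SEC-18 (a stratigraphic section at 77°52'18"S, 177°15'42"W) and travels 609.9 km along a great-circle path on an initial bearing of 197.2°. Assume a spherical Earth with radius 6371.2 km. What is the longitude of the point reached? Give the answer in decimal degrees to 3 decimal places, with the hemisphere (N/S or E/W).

169.471°E

SEC-18: φ = -77.87167°, λ = -177.26167°
δ = d/R = 609.9/6371.2 = 0.095728 rad
φ₂ = arcsin(sin φ₁ cos δ + cos φ₁ sin δ cos θ)
   = arcsin(-0.97768·0.99542 + 0.21010·0.09558·-0.95528) = -82.92559°
λ₂ = λ₁ + atan2(sin θ sin δ cos φ₁, cos δ − sin φ₁ sin φ₂) = 169.47099°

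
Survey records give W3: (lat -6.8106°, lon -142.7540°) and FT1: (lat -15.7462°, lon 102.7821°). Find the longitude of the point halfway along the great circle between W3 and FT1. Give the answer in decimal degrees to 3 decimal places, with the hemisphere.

161.401°E

Bx = cos φ₂ cos Δλ = -0.398579,  By = cos φ₂ sin Δλ = -0.876065
φₘ = atan2(sin φ₁ + sin φ₂, √((cos φ₁ + Bx)² + By²)) = -20.22163°
λₘ = λ₁ + atan2(By, cos φ₁ + Bx) = 161.40085°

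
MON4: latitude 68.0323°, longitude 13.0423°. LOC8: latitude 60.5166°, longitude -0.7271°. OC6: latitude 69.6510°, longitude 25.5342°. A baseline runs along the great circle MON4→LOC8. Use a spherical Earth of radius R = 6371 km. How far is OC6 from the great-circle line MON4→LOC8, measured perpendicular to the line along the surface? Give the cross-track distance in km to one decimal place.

178.4 km

δ₁₃ = central angle MON4→OC6 = 0.083434 rad  (haversine)
θ₁₃ = bearing MON4→OC6 = 64.496°,  θ₁₂ = bearing MON4→LOC8 = 224.869°
dₓₜ = R·arcsin(sin δ₁₃ · sin(θ₁₃ − θ₁₂)) = 6371·arcsin(0.08334·sin(-160.373°)) = -178.365 km
|dₓₜ| = 178.365 km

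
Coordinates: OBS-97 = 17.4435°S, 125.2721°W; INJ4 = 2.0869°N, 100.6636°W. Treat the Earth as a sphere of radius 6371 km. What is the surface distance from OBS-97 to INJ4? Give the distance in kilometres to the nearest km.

Δφ = 19.5304°,  Δλ = 24.6085°
a = sin²(Δφ/2) + cos φ₁ cos φ₂ sin²(Δλ/2) = 0.072064
c = 2·arcsin(√a) = 0.543560 rad = 31.1437°
d = R·c = 6371 × 0.543560 = 3463.0 km

3463 km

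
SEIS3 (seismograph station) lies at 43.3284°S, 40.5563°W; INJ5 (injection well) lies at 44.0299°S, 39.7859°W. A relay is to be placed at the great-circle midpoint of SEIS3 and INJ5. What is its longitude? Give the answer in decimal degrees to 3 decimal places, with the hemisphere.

Bx = cos φ₂ cos Δλ = 0.718912,  By = cos φ₂ sin Δλ = 0.009667
φₘ = atan2(sin φ₁ + sin φ₂, √((cos φ₁ + Bx)² + By²)) = -43.67980°
λₘ = λ₁ + atan2(By, cos φ₁ + Bx) = -40.17335°

40.173°W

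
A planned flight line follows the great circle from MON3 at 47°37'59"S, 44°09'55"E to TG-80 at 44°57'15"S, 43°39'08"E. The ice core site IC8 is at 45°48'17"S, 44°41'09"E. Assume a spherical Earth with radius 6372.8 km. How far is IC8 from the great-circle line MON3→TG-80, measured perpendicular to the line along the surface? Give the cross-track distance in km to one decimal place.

67.3 km

MON3: φ = -47.63306°, λ = +44.16528°
TG-80: φ = -44.95417°, λ = +43.65222°
IC8: φ = -45.80472°, λ = +44.68583°
δ₁₃ = central angle MON3→IC8 = 0.032512 rad  (haversine)
θ₁₃ = bearing MON3→IC8 = 11.235°,  θ₁₂ = bearing MON3→TG-80 = 352.276°
dₓₜ = R·arcsin(sin δ₁₃ · sin(θ₁₃ − θ₁₂)) = 6372.8·arcsin(0.03251·sin(-341.041°)) = 67.307 km
|dₓₜ| = 67.307 km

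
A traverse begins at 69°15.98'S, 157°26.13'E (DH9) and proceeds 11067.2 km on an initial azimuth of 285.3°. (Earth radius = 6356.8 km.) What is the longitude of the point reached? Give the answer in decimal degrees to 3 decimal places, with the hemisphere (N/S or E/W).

DH9: φ = -69.26633°, λ = +157.43550°
δ = d/R = 11067.2/6356.8 = 1.741002 rad
φ₂ = arcsin(sin φ₁ cos δ + cos φ₁ sin δ cos θ)
   = arcsin(-0.93524·-0.16938 + 0.35402·0.98555·0.26387) = 14.50606°
λ₂ = λ₁ + atan2(sin θ sin δ cos φ₁, cos δ − sin φ₁ sin φ₂) = 78.34659°

78.347°E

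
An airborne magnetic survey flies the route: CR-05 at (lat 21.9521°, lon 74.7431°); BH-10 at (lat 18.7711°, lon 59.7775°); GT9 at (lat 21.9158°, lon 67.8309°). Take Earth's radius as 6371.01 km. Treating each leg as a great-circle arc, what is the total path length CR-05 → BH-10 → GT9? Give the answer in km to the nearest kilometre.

2508 km

CR-05→BH-10: c = 0.250967 rad, d = 1598.91 km
BH-10→GT9: c = 0.142729 rad, d = 909.33 km
Total = 1598.91 + 909.33 = 2508.24 km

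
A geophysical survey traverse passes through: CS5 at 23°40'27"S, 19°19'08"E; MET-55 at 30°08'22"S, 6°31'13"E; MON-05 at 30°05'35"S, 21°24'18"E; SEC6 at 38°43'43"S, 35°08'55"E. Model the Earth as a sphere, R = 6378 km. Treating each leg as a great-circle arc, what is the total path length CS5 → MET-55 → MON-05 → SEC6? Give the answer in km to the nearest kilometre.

4474 km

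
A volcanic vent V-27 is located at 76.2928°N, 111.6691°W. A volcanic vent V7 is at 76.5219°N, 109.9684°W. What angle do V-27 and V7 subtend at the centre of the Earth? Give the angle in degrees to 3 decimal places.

Δφ = 0.2291°,  Δλ = 1.7007°
a = sin²(Δφ/2) + cos φ₁ cos φ₂ sin²(Δλ/2) = 0.000016
c = 2·arcsin(√a) = 0.008040 rad = 0.4607°

0.461°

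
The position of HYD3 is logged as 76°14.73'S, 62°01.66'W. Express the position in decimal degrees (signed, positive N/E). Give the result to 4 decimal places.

-76.2455°, -62.0277°

lat: 76.2455° S → -76.2455°
lon: 62.0277° W → -62.0277°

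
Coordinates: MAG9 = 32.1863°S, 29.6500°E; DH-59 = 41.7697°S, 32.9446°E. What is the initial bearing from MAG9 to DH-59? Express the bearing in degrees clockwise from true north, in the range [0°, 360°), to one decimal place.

Δλ = 3.2946°
y = sin Δλ · cos φ₂ = 0.042863
x = cos φ₁ sin φ₂ − sin φ₁ cos φ₂ cos Δλ = -0.167140
θ = atan2(y, x) = 165.6166° → 165.6166° (mod 360°)

165.6°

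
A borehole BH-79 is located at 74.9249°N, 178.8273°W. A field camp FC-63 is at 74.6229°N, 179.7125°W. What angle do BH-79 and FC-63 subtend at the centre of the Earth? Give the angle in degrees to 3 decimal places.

Δφ = -0.3020°,  Δλ = -0.8852°
a = sin²(Δφ/2) + cos φ₁ cos φ₂ sin²(Δλ/2) = 0.000011
c = 2·arcsin(√a) = 0.006652 rad = 0.3811°

0.381°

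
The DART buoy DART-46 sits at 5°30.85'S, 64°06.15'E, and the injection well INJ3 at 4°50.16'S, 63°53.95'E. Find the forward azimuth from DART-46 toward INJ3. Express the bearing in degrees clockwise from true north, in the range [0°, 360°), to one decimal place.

343.4°

DART-46: φ = -5.51417°, λ = +64.10250°
INJ3: φ = -4.83600°, λ = +63.89917°
Δλ = -0.2033°
y = sin Δλ · cos φ₂ = -0.003536
x = cos φ₁ sin φ₂ − sin φ₁ cos φ₂ cos Δλ = 0.011835
θ = atan2(y, x) = -16.6352° → 343.3648° (mod 360°)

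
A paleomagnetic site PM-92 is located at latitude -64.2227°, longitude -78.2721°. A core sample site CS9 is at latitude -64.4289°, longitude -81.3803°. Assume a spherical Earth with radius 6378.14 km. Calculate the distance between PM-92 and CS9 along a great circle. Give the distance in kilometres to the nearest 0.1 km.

151.6 km

Δφ = -0.2062°,  Δλ = -3.1082°
a = sin²(Δφ/2) + cos φ₁ cos φ₂ sin²(Δλ/2) = 0.000141
c = 2·arcsin(√a) = 0.023775 rad = 1.3622°
d = R·c = 6378.14 × 0.023775 = 151.6 km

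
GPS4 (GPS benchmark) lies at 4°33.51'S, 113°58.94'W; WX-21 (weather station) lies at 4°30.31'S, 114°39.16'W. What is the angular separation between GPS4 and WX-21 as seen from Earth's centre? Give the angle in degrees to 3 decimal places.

0.670°

GPS4: φ = -4.55850°, λ = -113.98233°
WX-21: φ = -4.50517°, λ = -114.65267°
Δφ = 0.0533°,  Δλ = -0.6703°
a = sin²(Δφ/2) + cos φ₁ cos φ₂ sin²(Δλ/2) = 0.000034
c = 2·arcsin(√a) = 0.011700 rad = 0.6704°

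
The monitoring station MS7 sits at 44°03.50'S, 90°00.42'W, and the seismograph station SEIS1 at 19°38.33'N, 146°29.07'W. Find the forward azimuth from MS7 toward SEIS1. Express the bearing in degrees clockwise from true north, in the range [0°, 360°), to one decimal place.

MS7: φ = -44.05833°, λ = -90.00700°
SEIS1: φ = +19.63883°, λ = -146.48450°
Δλ = -56.4775°
y = sin Δλ · cos φ₂ = -0.785174
x = cos φ₁ sin φ₂ − sin φ₁ cos φ₂ cos Δλ = 0.603225
θ = atan2(y, x) = -52.4661° → 307.5339° (mod 360°)

307.5°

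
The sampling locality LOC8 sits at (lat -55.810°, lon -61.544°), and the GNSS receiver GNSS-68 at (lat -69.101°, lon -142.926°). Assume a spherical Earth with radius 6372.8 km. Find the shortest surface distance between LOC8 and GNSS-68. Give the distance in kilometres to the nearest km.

4071 km

Δφ = -13.2910°,  Δλ = -81.3820°
a = sin²(Δφ/2) + cos φ₁ cos φ₂ sin²(Δλ/2) = 0.098602
c = 2·arcsin(√a) = 0.638825 rad = 36.6020°
d = R·c = 6372.8 × 0.638825 = 4071.1 km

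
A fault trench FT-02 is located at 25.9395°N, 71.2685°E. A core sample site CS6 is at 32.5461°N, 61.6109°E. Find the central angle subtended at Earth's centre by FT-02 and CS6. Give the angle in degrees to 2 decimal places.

10.70°

Δφ = 6.6066°,  Δλ = -9.6576°
a = sin²(Δφ/2) + cos φ₁ cos φ₂ sin²(Δλ/2) = 0.008692
c = 2·arcsin(√a) = 0.186730 rad = 10.6988°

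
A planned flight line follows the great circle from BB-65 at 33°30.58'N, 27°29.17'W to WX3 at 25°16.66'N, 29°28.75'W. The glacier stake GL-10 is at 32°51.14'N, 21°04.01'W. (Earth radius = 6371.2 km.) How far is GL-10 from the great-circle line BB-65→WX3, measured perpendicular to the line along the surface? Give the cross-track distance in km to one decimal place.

597.0 km

BB-65: φ = +33.50967°, λ = -27.48617°
WX3: φ = +25.27767°, λ = -29.47917°
GL-10: φ = +32.85233°, λ = -21.06683°
δ₁₃ = central angle BB-65→GL-10 = 0.094454 rad  (haversine)
θ₁₃ = bearing BB-65→GL-10 = 95.210°,  θ₁₂ = bearing BB-65→WX3 = 192.413°
dₓₜ = R·arcsin(sin δ₁₃ · sin(θ₁₃ − θ₁₂)) = 6371.2·arcsin(0.09431·sin(-97.203°)) = -597.020 km
|dₓₜ| = 597.020 km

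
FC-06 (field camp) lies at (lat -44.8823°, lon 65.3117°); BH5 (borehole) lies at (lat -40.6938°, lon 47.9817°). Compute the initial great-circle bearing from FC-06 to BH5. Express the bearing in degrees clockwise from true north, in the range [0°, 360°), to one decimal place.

282.2°

Δλ = -17.3300°
y = sin Δλ · cos φ₂ = -0.225850
x = cos φ₁ sin φ₂ − sin φ₁ cos φ₂ cos Δλ = 0.048750
θ = atan2(y, x) = -77.8194° → 282.1806° (mod 360°)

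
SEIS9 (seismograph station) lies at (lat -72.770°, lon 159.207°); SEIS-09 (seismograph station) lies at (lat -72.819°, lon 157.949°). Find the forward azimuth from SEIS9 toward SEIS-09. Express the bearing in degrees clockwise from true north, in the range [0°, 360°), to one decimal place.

261.9°

Δλ = -1.2580°
y = sin Δλ · cos φ₂ = -0.006485
x = cos φ₁ sin φ₂ − sin φ₁ cos φ₂ cos Δλ = -0.000923
θ = atan2(y, x) = -98.1021° → 261.8979° (mod 360°)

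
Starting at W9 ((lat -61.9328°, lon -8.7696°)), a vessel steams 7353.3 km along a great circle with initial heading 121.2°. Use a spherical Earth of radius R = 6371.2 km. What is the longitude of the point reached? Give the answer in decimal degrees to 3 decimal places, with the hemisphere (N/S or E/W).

δ = d/R = 7353.3/6371.2 = 1.154147 rad
φ₂ = arcsin(sin φ₁ cos δ + cos φ₁ sin δ cos θ)
   = arcsin(-0.88240·0.40470 + 0.47051·0.91445·-0.51803) = -35.44974°
λ₂ = λ₁ + atan2(sin θ sin δ cos φ₁, cos δ − sin φ₁ sin φ₂) = 97.45334°

97.453°E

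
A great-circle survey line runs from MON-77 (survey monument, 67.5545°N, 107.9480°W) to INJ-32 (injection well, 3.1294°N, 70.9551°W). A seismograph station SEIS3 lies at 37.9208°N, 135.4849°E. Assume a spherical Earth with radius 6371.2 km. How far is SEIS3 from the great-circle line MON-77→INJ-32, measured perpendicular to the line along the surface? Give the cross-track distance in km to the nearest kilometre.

1154 km

δ₁₃ = central angle MON-77→SEIS3 = 1.122637 rad  (haversine)
θ₁₃ = bearing MON-77→SEIS3 = 308.475°,  θ₁₂ = bearing MON-77→INJ-32 = 140.009°
dₓₜ = R·arcsin(sin δ₁₃ · sin(θ₁₃ − θ₁₂)) = 6371.2·arcsin(0.90125·sin(168.466°)) = 1154.415 km
|dₓₜ| = 1154.415 km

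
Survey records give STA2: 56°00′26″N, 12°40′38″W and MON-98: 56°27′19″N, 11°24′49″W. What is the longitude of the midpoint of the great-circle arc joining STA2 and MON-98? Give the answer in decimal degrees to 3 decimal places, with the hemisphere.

STA2: φ = +56.00722°, λ = -12.67722°
MON-98: φ = +56.45528°, λ = -11.41361°
Bx = cos φ₂ cos Δλ = 0.552453,  By = cos φ₂ sin Δλ = 0.012186
φₘ = atan2(sin φ₁ + sin φ₂, √((cos φ₁ + Bx)² + By²)) = 56.23286°
λₘ = λ₁ + atan2(By, cos φ₁ + Bx) = -12.04911°

12.049°W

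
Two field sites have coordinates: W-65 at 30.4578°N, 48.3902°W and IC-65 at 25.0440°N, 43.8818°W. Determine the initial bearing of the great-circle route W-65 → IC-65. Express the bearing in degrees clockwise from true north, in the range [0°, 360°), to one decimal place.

142.5°

Δλ = 4.5084°
y = sin Δλ · cos φ₂ = 0.071215
x = cos φ₁ sin φ₂ − sin φ₁ cos φ₂ cos Δλ = -0.092927
θ = atan2(y, x) = 142.5351° → 142.5351° (mod 360°)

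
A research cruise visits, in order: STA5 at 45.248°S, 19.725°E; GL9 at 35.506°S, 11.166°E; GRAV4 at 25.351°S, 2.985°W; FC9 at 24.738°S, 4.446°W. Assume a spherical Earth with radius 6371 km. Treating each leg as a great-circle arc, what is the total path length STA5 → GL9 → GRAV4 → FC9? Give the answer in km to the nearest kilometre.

STA5→GL9: c = 0.204331 rad, d = 1301.80 km
GL9→GRAV4: c = 0.276523 rad, d = 1761.73 km
GRAV4→FC9: c = 0.025459 rad, d = 162.20 km
Total = 1301.80 + 1761.73 + 162.20 = 3225.72 km

3226 km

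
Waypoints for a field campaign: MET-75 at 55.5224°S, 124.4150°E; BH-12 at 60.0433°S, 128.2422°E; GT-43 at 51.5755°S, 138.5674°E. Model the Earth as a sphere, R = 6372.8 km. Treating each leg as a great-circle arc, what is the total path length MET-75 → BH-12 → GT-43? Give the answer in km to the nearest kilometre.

MET-75→BH-12: c = 0.086534 rad, d = 551.46 km
BH-12→GT-43: c = 0.178713 rad, d = 1138.90 km
Total = 551.46 + 1138.90 = 1690.37 km

1690 km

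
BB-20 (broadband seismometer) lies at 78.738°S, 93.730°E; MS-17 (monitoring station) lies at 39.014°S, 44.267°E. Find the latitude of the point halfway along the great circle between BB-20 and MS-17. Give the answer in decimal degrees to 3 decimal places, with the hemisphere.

Bx = cos φ₂ cos Δλ = 0.504997,  By = cos φ₂ sin Δλ = -0.590503
φₘ = atan2(sin φ₁ + sin φ₂, √((cos φ₁ + Bx)² + By²)) = -60.36572°
λₘ = λ₁ + atan2(By, cos φ₁ + Bx) = 53.59164°

60.366°S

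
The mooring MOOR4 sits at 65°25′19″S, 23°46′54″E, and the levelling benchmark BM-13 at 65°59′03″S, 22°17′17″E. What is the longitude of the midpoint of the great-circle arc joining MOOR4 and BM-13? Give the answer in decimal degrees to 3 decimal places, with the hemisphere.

23.043°E

MOOR4: φ = -65.42194°, λ = +23.78167°
BM-13: φ = -65.98417°, λ = +22.28806°
Bx = cos φ₂ cos Δλ = 0.406851,  By = cos φ₂ sin Δλ = -0.010608
φₘ = atan2(sin φ₁ + sin φ₂, √((cos φ₁ + Bx)² + By²)) = -65.70488°
λₘ = λ₁ + atan2(By, cos φ₁ + Bx) = 23.04298°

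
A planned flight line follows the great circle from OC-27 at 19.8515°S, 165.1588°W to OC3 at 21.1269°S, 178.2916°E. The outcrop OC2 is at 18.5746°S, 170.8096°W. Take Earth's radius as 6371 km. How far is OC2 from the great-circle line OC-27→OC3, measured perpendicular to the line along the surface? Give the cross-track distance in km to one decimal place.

209.4 km

δ₁₃ = central angle OC-27→OC2 = 0.095755 rad  (haversine)
θ₁₃ = bearing OC-27→OC2 = 282.516°,  θ₁₂ = bearing OC-27→OC3 = 262.415°
dₓₜ = R·arcsin(sin δ₁₃ · sin(θ₁₃ − θ₁₂)) = 6371·arcsin(0.09561·sin(20.101°)) = 209.379 km
|dₓₜ| = 209.379 km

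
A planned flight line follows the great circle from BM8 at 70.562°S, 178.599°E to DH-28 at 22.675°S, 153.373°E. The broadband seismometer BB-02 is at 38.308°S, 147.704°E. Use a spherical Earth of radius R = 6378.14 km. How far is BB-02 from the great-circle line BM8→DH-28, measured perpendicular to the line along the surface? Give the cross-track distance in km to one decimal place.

807.5 km

δ₁₃ = central angle BM8→BB-02 = 0.628963 rad  (haversine)
θ₁₃ = bearing BM8→BB-02 = 316.775°,  θ₁₂ = bearing BM8→DH-28 = 329.168°
dₓₜ = R·arcsin(sin δ₁₃ · sin(θ₁₃ − θ₁₂)) = 6378.14·arcsin(0.58831·sin(-12.393°)) = -807.474 km
|dₓₜ| = 807.474 km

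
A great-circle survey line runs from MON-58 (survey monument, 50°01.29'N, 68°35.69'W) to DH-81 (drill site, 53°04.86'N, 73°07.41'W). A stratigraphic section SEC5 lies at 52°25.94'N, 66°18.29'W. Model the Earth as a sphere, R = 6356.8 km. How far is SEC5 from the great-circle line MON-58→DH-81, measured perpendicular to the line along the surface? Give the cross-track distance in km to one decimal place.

293.7 km

MON-58: φ = +50.02150°, λ = -68.59483°
DH-81: φ = +53.08100°, λ = -73.12350°
SEC5: φ = +52.43233°, λ = -66.30483°
δ₁₃ = central angle MON-58→SEC5 = 0.048953 rad  (haversine)
θ₁₃ = bearing MON-58→SEC5 = 29.859°,  θ₁₂ = bearing MON-58→DH-81 = 319.129°
dₓₜ = R·arcsin(sin δ₁₃ · sin(θ₁₃ − θ₁₂)) = 6356.8·arcsin(0.04893·sin(-289.271°)) = 293.735 km
|dₓₜ| = 293.735 km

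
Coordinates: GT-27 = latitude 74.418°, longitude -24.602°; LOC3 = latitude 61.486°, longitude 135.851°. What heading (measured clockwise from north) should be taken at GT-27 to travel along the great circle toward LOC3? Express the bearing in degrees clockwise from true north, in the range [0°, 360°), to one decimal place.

13.4°

Δλ = 160.4530°
y = sin Δλ · cos φ₂ = 0.159720
x = cos φ₁ sin φ₂ − sin φ₁ cos φ₂ cos Δλ = 0.669362
θ = atan2(y, x) = 13.4207° → 13.4207° (mod 360°)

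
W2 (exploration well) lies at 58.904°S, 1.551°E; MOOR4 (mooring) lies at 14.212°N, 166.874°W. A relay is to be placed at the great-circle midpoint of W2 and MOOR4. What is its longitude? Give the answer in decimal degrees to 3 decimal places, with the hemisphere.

Bx = cos φ₂ cos Δλ = -0.949679,  By = cos φ₂ sin Δλ = -0.194509
φₘ = atan2(sin φ₁ + sin φ₂, √((cos φ₁ + Bx)² + By²)) = -52.13621°
λₘ = λ₁ + atan2(By, cos φ₁ + Bx) = -154.26892°

154.269°W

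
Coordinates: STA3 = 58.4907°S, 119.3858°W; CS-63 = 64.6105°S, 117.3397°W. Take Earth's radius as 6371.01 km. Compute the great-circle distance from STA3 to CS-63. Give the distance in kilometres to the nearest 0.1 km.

Δφ = -6.1198°,  Δλ = 2.0461°
a = sin²(Δφ/2) + cos φ₁ cos φ₂ sin²(Δλ/2) = 0.002921
c = 2·arcsin(√a) = 0.108143 rad = 6.1961°
d = R·c = 6371.01 × 0.108143 = 689.0 km

689.0 km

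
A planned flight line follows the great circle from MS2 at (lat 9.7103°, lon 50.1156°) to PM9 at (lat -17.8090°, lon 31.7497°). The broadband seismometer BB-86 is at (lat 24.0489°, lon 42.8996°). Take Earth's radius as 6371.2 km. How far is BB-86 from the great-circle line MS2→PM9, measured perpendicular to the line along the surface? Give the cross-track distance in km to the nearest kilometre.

δ₁₃ = central angle MS2→BB-86 = 0.277586 rad  (haversine)
θ₁₃ = bearing MS2→BB-86 = 335.255°,  θ₁₂ = bearing MS2→PM9 = 213.463°
dₓₜ = R·arcsin(sin δ₁₃ · sin(θ₁₃ − θ₁₂)) = 6371.2·arcsin(0.27403·sin(121.792°)) = 1497.740 km
|dₓₜ| = 1497.740 km

1498 km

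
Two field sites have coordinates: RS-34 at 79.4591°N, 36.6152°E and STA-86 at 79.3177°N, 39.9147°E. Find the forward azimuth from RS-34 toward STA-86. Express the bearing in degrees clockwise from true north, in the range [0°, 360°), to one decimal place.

101.5°

Δλ = 3.2995°
y = sin Δλ · cos φ₂ = 0.010669
x = cos φ₁ sin φ₂ − sin φ₁ cos φ₂ cos Δλ = -0.002166
θ = atan2(y, x) = 101.4755° → 101.4755° (mod 360°)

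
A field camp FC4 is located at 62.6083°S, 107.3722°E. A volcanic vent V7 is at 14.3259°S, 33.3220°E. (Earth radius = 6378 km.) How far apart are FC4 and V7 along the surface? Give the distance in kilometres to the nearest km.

7791 km

Δφ = 48.2824°,  Δλ = -74.0502°
a = sin²(Δφ/2) + cos φ₁ cos φ₂ sin²(Δλ/2) = 0.328906
c = 2·arcsin(√a) = 1.221551 rad = 69.9897°
d = R·c = 6378 × 1.221551 = 7791.1 km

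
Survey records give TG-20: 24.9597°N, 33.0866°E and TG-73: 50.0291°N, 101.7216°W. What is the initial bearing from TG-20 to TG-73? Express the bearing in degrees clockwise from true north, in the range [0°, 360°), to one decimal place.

332.8°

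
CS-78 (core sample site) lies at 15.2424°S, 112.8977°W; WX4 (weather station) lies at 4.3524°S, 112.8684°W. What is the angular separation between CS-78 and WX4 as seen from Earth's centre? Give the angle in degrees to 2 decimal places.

10.89°

Δφ = 10.8900°,  Δλ = 0.0293°
a = sin²(Δφ/2) + cos φ₁ cos φ₂ sin²(Δλ/2) = 0.009004
c = 2·arcsin(√a) = 0.190067 rad = 10.8900°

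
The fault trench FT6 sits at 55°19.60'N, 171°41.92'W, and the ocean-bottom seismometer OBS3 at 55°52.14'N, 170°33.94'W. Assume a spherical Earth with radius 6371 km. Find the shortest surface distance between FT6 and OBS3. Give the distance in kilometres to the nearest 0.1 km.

93.3 km

FT6: φ = +55.32667°, λ = -171.69867°
OBS3: φ = +55.86900°, λ = -170.56567°
Δφ = 0.5423°,  Δλ = 1.1330°
a = sin²(Δφ/2) + cos φ₁ cos φ₂ sin²(Δλ/2) = 0.000054
c = 2·arcsin(√a) = 0.014643 rad = 0.8390°
d = R·c = 6371 × 0.014643 = 93.3 km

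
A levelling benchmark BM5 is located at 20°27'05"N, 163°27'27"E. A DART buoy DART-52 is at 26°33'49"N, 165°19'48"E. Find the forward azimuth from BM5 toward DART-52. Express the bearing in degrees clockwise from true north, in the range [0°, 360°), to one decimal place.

15.3°

BM5: φ = +20.45139°, λ = +163.45750°
DART-52: φ = +26.56361°, λ = +165.33000°
Δλ = 1.8725°
y = sin Δλ · cos φ₂ = 0.029226
x = cos φ₁ sin φ₂ − sin φ₁ cos φ₂ cos Δλ = 0.106643
θ = atan2(y, x) = 15.3260° → 15.3260° (mod 360°)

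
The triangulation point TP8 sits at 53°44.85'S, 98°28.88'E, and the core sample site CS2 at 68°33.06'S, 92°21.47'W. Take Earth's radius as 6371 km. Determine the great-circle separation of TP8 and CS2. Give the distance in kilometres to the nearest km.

6387 km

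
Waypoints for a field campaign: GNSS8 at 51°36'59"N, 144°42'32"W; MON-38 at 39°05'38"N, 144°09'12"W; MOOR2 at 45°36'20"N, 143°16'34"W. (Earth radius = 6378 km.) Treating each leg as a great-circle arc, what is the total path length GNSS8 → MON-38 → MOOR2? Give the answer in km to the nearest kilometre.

GNSS8: φ = +51.61639°, λ = -144.70889°
MON-38: φ = +39.09389°, λ = -144.15333°
MOOR2: φ = +45.60556°, λ = -143.27611°
GNSS8→MON-38: c = 0.218663 rad, d = 1394.63 km
MON-38→MOOR2: c = 0.114210 rad, d = 728.43 km
Total = 1394.63 + 728.43 = 2123.06 km

2123 km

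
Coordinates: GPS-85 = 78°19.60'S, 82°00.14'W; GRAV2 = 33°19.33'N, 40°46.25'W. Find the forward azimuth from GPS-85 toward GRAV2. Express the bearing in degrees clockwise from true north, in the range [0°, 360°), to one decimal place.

GPS-85: φ = -78.32667°, λ = -82.00233°
GRAV2: φ = +33.32217°, λ = -40.77083°
Δλ = 41.2315°
y = sin Δλ · cos φ₂ = 0.550743
x = cos φ₁ sin φ₂ − sin φ₁ cos φ₂ cos Δλ = 0.726564
θ = atan2(y, x) = 37.1625° → 37.1625° (mod 360°)

37.2°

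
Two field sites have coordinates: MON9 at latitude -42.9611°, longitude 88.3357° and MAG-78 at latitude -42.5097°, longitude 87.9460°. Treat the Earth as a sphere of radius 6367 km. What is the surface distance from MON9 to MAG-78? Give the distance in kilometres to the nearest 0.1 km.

Δφ = 0.4514°,  Δλ = -0.3897°
a = sin²(Δφ/2) + cos φ₁ cos φ₂ sin²(Δλ/2) = 0.000022
c = 2·arcsin(√a) = 0.009329 rad = 0.5345°
d = R·c = 6367 × 0.009329 = 59.4 km

59.4 km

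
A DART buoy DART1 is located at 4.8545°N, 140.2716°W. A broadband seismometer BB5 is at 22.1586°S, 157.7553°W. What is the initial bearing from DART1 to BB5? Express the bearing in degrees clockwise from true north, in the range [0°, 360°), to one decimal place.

211.7°

Δλ = -17.4837°
y = sin Δλ · cos φ₂ = -0.278245
x = cos φ₁ sin φ₂ − sin φ₁ cos φ₂ cos Δλ = -0.450573
θ = atan2(y, x) = -148.3032° → 211.6968° (mod 360°)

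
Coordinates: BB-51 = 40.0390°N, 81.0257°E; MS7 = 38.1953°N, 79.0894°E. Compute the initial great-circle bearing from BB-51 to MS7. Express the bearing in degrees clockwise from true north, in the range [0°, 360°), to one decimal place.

Δλ = -1.9363°
y = sin Δλ · cos φ₂ = -0.026555
x = cos φ₁ sin φ₂ − sin φ₁ cos φ₂ cos Δλ = -0.031884
θ = atan2(y, x) = -140.2112° → 219.7888° (mod 360°)

219.8°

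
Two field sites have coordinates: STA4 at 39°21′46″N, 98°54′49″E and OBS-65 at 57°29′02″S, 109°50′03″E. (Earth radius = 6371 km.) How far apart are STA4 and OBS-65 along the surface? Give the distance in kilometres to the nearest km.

STA4: φ = +39.36278°, λ = +98.91361°
OBS-65: φ = -57.48389°, λ = +109.83417°
Δφ = -96.8467°,  Δλ = 10.9206°
a = sin²(Δφ/2) + cos φ₁ cos φ₂ sin²(Δλ/2) = 0.563369
c = 2·arcsin(√a) = 1.697877 rad = 97.2812°
d = R·c = 6371 × 1.697877 = 10817.2 km

10817 km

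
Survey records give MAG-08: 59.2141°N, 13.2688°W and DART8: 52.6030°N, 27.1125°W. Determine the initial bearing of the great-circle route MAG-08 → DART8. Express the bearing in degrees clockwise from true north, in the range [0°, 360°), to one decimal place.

Δλ = -13.8437°
y = sin Δλ · cos φ₂ = -0.145319
x = cos φ₁ sin φ₂ − sin φ₁ cos φ₂ cos Δλ = -0.099974
θ = atan2(y, x) = -124.5264° → 235.4736° (mod 360°)

235.5°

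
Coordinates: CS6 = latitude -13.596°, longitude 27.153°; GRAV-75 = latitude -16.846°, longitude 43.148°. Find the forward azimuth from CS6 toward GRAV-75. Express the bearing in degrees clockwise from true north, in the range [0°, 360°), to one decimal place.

Δλ = 15.9950°
y = sin Δλ · cos φ₂ = 0.263729
x = cos φ₁ sin φ₂ − sin φ₁ cos φ₂ cos Δλ = -0.065403
θ = atan2(y, x) = 103.9280° → 103.9280° (mod 360°)

103.9°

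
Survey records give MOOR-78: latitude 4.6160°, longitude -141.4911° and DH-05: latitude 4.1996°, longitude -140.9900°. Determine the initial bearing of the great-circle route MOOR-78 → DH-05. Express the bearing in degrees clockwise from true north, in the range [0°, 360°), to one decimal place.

Δλ = 0.5011°
y = sin Δλ · cos φ₂ = 0.008722
x = cos φ₁ sin φ₂ − sin φ₁ cos φ₂ cos Δλ = -0.007264
θ = atan2(y, x) = 129.7896° → 129.7896° (mod 360°)

129.8°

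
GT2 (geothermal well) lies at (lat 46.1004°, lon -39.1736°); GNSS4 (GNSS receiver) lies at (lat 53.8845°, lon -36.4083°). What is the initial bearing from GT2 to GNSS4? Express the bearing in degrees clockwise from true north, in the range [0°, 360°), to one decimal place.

11.8°

Δλ = 2.7653°
y = sin Δλ · cos φ₂ = 0.028436
x = cos φ₁ sin φ₂ − sin φ₁ cos φ₂ cos Δλ = 0.135935
θ = atan2(y, x) = 11.8153° → 11.8153° (mod 360°)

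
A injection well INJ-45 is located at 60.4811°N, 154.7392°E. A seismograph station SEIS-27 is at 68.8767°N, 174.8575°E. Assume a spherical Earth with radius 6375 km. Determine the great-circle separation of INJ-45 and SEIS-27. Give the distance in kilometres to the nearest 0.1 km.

Δφ = 8.3956°,  Δλ = 20.1183°
a = sin²(Δφ/2) + cos φ₁ cos φ₂ sin²(Δλ/2) = 0.010775
c = 2·arcsin(√a) = 0.207982 rad = 11.9165°
d = R·c = 6375 × 0.207982 = 1325.9 km

1325.9 km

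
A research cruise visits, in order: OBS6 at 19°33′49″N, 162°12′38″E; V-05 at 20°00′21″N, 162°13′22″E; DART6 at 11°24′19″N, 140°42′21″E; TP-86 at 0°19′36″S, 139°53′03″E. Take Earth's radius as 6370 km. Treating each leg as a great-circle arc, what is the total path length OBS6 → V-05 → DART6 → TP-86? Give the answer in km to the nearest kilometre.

OBS6: φ = +19.56361°, λ = +162.21056°
V-05: φ = +20.00583°, λ = +162.22278°
DART6: φ = +11.40528°, λ = +140.70583°
TP-86: φ = -0.32667°, λ = +139.88417°
OBS6→V-05: c = 0.007721 rad, d = 49.18 km
V-05→DART6: c = 0.390910 rad, d = 2490.10 km
DART6→TP-86: c = 0.205256 rad, d = 1307.48 km
Total = 49.18 + 2490.10 + 1307.48 = 3846.76 km

3847 km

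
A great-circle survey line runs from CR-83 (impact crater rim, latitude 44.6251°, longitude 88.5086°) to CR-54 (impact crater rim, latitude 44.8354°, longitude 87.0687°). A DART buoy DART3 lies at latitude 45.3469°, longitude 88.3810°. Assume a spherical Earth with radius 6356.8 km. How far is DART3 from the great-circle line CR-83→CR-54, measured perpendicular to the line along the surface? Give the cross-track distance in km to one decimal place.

76.2 km

δ₁₃ = central angle CR-83→DART3 = 0.012696 rad  (haversine)
θ₁₃ = bearing CR-83→DART3 = 352.918°,  θ₁₂ = bearing CR-83→CR-54 = 282.123°
dₓₜ = R·arcsin(sin δ₁₃ · sin(θ₁₃ − θ₁₂)) = 6356.8·arcsin(0.01270·sin(70.795°)) = 76.213 km
|dₓₜ| = 76.213 km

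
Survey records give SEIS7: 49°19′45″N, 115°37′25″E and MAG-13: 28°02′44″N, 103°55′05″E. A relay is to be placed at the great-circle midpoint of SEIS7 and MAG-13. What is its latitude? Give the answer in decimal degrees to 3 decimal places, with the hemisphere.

38.830°N

SEIS7: φ = +49.32917°, λ = +115.62361°
MAG-13: φ = +28.04556°, λ = +103.91806°
Bx = cos φ₂ cos Δλ = 0.864219,  By = cos φ₂ sin Δλ = -0.179059
φₘ = atan2(sin φ₁ + sin φ₂, √((cos φ₁ + Bx)² + By²)) = 38.83022°
λₘ = λ₁ + atan2(By, cos φ₁ + Bx) = 108.88717°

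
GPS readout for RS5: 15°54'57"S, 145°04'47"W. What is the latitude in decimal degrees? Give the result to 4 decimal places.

15.9158°S

15° + 54′/60 + 57″/3600 = 15 + 0.90000 + 0.01583 = 15.9158°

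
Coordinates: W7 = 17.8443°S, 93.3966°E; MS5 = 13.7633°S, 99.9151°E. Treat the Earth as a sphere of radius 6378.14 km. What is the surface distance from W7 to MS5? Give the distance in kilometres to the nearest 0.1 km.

832.8 km

Δφ = 4.0810°,  Δλ = 6.5185°
a = sin²(Δφ/2) + cos φ₁ cos φ₂ sin²(Δλ/2) = 0.004256
c = 2·arcsin(√a) = 0.130574 rad = 7.4813°
d = R·c = 6378.14 × 0.130574 = 832.8 km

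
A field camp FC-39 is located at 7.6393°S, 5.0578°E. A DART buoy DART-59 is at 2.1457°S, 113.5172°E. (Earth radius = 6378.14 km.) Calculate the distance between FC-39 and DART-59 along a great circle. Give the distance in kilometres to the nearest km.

12020 km

Δφ = 5.4936°,  Δλ = 108.4594°
a = sin²(Δφ/2) + cos φ₁ cos φ₂ sin²(Δλ/2) = 0.654313
c = 2·arcsin(√a) = 1.884544 rad = 107.9764°
d = R·c = 6378.14 × 1.884544 = 12019.9 km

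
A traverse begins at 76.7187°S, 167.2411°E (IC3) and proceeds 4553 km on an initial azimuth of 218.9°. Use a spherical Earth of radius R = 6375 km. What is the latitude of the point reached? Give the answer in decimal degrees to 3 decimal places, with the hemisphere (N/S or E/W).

δ = d/R = 4553/6375 = 0.714196 rad
φ₂ = arcsin(sin φ₁ cos δ + cos φ₁ sin δ cos θ)
   = arcsin(-0.97325·0.75562 + 0.22973·0.65501·-0.77824) = -58.48658°
λ₂ = λ₁ + atan2(sin θ sin δ cos φ₁, cos δ − sin φ₁ sin φ₂) = 39.13979°

58.487°S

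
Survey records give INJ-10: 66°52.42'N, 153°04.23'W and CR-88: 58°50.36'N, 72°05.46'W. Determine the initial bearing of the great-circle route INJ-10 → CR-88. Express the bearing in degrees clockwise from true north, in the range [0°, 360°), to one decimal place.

62.9°

INJ-10: φ = +66.87367°, λ = -153.07050°
CR-88: φ = +58.83933°, λ = -72.09100°
Δλ = 80.9795°
y = sin Δλ · cos φ₂ = 0.511040
x = cos φ₁ sin φ₂ − sin φ₁ cos φ₂ cos Δλ = 0.261483
θ = atan2(y, x) = 62.9026° → 62.9026° (mod 360°)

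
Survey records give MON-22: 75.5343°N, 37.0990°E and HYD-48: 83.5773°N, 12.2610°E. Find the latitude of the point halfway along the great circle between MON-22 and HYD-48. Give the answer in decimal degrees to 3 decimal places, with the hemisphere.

79.760°N

Bx = cos φ₂ cos Δλ = 0.101515,  By = cos φ₂ sin Δλ = -0.046988
φₘ = atan2(sin φ₁ + sin φ₂, √((cos φ₁ + Bx)² + By²)) = 79.75982°
λₘ = λ₁ + atan2(By, cos φ₁ + Bx) = 29.48092°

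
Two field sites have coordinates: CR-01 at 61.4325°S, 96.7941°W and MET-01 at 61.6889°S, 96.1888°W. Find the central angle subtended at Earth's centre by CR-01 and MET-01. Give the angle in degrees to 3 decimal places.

Δφ = -0.2564°,  Δλ = 0.6053°
a = sin²(Δφ/2) + cos φ₁ cos φ₂ sin²(Δλ/2) = 0.000011
c = 2·arcsin(√a) = 0.006733 rad = 0.3858°

0.386°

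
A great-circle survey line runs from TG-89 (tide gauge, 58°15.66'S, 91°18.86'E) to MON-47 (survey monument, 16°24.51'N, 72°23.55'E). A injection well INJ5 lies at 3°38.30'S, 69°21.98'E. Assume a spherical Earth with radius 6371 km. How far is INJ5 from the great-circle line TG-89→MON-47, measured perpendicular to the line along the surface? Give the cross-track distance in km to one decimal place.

TG-89: φ = -58.26100°, λ = +91.31433°
MON-47: φ = +16.40850°, λ = +72.39250°
INJ5: φ = -3.63833°, λ = +69.36633°
δ₁₃ = central angle TG-89→INJ5 = 0.999279 rad  (haversine)
θ₁₃ = bearing TG-89→INJ5 = 333.673°,  θ₁₂ = bearing TG-89→MON-47 = 341.325°
dₓₜ = R·arcsin(sin δ₁₃ · sin(θ₁₃ − θ₁₂)) = 6371·arcsin(0.84108·sin(-7.652°)) = -714.986 km
|dₓₜ| = 714.986 km

715.0 km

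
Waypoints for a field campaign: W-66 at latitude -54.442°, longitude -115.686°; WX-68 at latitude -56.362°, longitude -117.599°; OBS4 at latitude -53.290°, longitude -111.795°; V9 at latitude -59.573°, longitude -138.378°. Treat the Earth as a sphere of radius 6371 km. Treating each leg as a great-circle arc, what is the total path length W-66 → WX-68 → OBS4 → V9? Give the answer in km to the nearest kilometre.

2512 km

W-66→WX-68: c = 0.038498 rad, d = 245.27 km
WX-68→OBS4: c = 0.079198 rad, d = 504.57 km
OBS4→V9: c = 0.276595 rad, d = 1762.19 km
Total = 245.27 + 504.57 + 1762.19 = 2512.03 km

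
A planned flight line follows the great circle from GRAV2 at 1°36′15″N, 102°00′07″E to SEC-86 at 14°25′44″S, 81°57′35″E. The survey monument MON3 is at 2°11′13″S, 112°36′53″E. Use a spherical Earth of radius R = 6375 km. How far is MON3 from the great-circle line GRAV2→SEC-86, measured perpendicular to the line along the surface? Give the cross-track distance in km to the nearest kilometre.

1075 km

GRAV2: φ = +1.60417°, λ = +102.00194°
SEC-86: φ = -14.42889°, λ = +81.95972°
MON3: φ = -2.18694°, λ = +112.61472°
δ₁₃ = central angle GRAV2→MON3 = 0.196657 rad  (haversine)
θ₁₃ = bearing GRAV2→MON3 = 109.630°,  θ₁₂ = bearing GRAV2→SEC-86 = 230.402°
dₓₜ = R·arcsin(sin δ₁₃ · sin(θ₁₃ − θ₁₂)) = 6375·arcsin(0.19539·sin(-120.773°)) = -1075.340 km
|dₓₜ| = 1075.340 km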